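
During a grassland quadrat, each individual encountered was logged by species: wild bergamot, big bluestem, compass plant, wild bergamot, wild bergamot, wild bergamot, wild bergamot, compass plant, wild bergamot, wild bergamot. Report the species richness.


Total individuals logged = 10
Distinct species (count of individuals): wild bergamot (7), big bluestem (1), compass plant (2)
Species richness = number of distinct species = 3

3


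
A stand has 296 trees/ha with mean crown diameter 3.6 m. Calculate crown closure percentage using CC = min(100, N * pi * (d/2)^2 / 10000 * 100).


(d/2)^2 = (3.6/2)^2 = 1.8^2 = 3.24
Crown area = 3.141593 * 3.24 = 10.1788 m^2
N * area / 10000 * 100 = 296 * 10.1788 / 10000 * 100 = 30.1292
CC = min(100, 30.1292) = 30.1292 ≈ 30.1%

30.1%


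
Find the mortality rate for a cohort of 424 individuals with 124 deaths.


Mortality rate = 124 / 424 = 0.292453 ≈ 0.2925

0.2925


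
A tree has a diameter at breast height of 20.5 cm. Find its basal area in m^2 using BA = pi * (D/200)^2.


D/200 = 20.5/200 = 0.1025 m
(D/200)^2 = 0.1025^2 = 0.01050625
BA = 3.141593 * 0.01050625 = 0.0330064 ≈ 0.0330 m^2

0.0330 m^2


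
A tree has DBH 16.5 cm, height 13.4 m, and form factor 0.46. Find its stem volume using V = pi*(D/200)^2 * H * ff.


(D/200)^2 = (16.5/200)^2 = 0.0825^2 = 0.00680625
BA = 3.141593 * 0.00680625 = 0.0213825 m^2
V = 0.0213825 * 13.4 * 0.46 = 0.131802 ≈ 0.132 m^3

0.132 m^3


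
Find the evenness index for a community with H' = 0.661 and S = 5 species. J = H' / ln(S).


ln(5) = 1.60944
J = H' / ln(S) = 0.661 / 1.60944 = 0.410702 ≈ 0.4107

0.4107


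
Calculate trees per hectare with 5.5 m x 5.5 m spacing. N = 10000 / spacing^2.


N = 10000 / 5.5^2 = 10000 / 30.25 = 330.579 ≈ 331 trees/ha

331 trees/ha


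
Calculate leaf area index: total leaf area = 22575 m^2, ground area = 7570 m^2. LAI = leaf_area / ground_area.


LAI = 22575 / 7570 = 2.9822 ≈ 2.98

2.98


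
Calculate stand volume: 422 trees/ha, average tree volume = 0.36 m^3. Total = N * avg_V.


V_stand = 422 * 0.36 = 151.92 ≈ 151.9 m^3/ha

151.9 m^3/ha


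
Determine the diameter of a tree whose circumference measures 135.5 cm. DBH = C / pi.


DBH = C / pi = 135.5 / 3.141593 = 43.1310 ≈ 43.13 cm

43.13 cm


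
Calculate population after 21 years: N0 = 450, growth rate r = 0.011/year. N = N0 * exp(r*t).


r*t = 0.011 * 21 = 0.231
exp(0.231) = 1.25986
N = 450 * 1.25986 = 566.937 ≈ 567

567


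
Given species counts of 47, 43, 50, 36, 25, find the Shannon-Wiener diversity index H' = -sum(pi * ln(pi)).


Total N = 47 + 43 + 50 + 36 + 25 = 201
Per-species terms:
  p = 47/201 = 0.233831; ln(p) = -1.453157; p*ln(p) = 0.233831 * (-1.453157) = -0.339793
  p = 43/201 = 0.213930; ln(p) = -1.542106; p*ln(p) = 0.213930 * (-1.542106) = -0.329903
  p = 50/201 = 0.248756; ln(p) = -1.391283; p*ln(p) = 0.248756 * (-1.391283) = -0.346090
  p = 36/201 = 0.179104; ln(p) = -1.719789; p*ln(p) = 0.179104 * (-1.719789) = -0.308021
  p = 25/201 = 0.124378; ln(p) = -2.084430; p*ln(p) = 0.124378 * (-2.084430) = -0.259257
sum(p*ln(p)) = (-0.339793) + (-0.329903) + (-0.346090) + (-0.308021) + (-0.259257) = -1.583064
H' = -(-1.583064) = 1.583064 ≈ 1.5831

1.5831


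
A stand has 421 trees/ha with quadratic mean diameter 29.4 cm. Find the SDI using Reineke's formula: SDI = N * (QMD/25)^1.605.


QMD/25 = 29.4/25 = 1.176
(1.176)^1.605 = exp(1.605 * ln(1.176)) = exp(1.605 * 0.162119) = exp(0.260201) = 1.29719
SDI = 421 * 1.29719 = 546.117 ≈ 546

546


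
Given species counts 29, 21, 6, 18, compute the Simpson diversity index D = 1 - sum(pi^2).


Total N = 29 + 21 + 6 + 18 = 74
Per-species terms:
  p = 29/74 = 0.391892; p^2 = 0.391892^2 = 0.153579
  p = 21/74 = 0.283784; p^2 = 0.283784^2 = 0.080533
  p = 6/74 = 0.081081; p^2 = 0.081081^2 = 0.006574
  p = 18/74 = 0.243243; p^2 = 0.243243^2 = 0.059167
sum(p^2) = 0.153579 + 0.080533 + 0.006574 + 0.059167 = 0.299853
D = 1 - 0.299853 = 0.700147 ≈ 0.7001

0.7001


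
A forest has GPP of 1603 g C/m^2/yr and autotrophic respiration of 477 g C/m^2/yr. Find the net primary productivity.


NPP = GPP - Ra = 1603 - 477 = 1126 g C/m^2/yr

1126 g C/m^2/yr


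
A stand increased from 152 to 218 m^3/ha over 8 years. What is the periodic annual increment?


PAI = (V2 - V1) / period = (218 - 152) / 8 = 66 / 8 = 8.25 m^3/ha/yr

8.25 m^3/ha/yr


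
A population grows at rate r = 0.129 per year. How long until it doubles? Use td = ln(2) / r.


td = ln(2) / 0.129 = 0.693147 / 0.129 = 5.37323 ≈ 5.4 years

5.4 years


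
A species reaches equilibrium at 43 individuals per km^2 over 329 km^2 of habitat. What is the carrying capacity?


K = 43 * 329 = 14147 individuals

14147 individuals


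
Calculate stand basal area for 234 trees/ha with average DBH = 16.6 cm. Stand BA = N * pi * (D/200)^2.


(D/200)^2 = (16.6/200)^2 = 0.083^2 = 0.006889
Individual BA = 3.141593 * 0.006889 = 0.0216424 m^2
Stand BA = 234 * 0.0216424 = 5.06432 ≈ 5.06 m^2/ha

5.06 m^2/ha


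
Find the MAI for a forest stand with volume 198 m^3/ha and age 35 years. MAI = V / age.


MAI = 198 / 35 = 5.6571 ≈ 5.66 m^3/ha/yr

5.66 m^3/ha/yr


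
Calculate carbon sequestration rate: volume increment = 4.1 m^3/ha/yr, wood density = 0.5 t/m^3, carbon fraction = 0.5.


C = 4.1 * 0.5 * 0.5 = 1.025 ≈ 1.03 t C/ha/yr

1.03 t C/ha/yr


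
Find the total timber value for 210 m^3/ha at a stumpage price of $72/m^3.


Value = 210 * 72 = $15120/ha

$15120/ha


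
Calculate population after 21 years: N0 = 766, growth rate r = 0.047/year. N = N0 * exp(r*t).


r*t = 0.047 * 21 = 0.987
exp(0.987) = 2.68317
N = 766 * 2.68317 = 2055.31 ≈ 2055

2055


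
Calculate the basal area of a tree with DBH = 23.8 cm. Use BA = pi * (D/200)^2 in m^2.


D/200 = 23.8/200 = 0.119 m
(D/200)^2 = 0.119^2 = 0.014161
BA = 3.141593 * 0.014161 = 0.0444881 ≈ 0.0445 m^2

0.0445 m^2


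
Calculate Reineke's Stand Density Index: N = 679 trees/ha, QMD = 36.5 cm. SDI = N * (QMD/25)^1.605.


QMD/25 = 36.5/25 = 1.46
(1.46)^1.605 = exp(1.605 * ln(1.46)) = exp(1.605 * 0.378436) = exp(0.607390) = 1.83563
SDI = 679 * 1.83563 = 1246.39 ≈ 1246

1246


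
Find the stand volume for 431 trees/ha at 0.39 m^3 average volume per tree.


V_stand = 431 * 0.39 = 168.09 ≈ 168.1 m^3/ha

168.1 m^3/ha


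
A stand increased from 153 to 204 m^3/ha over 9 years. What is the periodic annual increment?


PAI = (V2 - V1) / period = (204 - 153) / 9 = 51 / 9 = 5.6667 ≈ 5.67 m^3/ha/yr

5.67 m^3/ha/yr


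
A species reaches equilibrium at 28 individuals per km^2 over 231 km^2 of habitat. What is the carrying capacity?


K = 28 * 231 = 6468 individuals

6468 individuals


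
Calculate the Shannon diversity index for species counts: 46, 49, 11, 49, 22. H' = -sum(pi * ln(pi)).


Total N = 46 + 49 + 11 + 49 + 22 = 177
Per-species terms:
  p = 46/177 = 0.259887; ln(p) = -1.347508; p*ln(p) = 0.259887 * (-1.347508) = -0.350200
  p = 49/177 = 0.276836; ln(p) = -1.284330; p*ln(p) = 0.276836 * (-1.284330) = -0.355549
  p = 11/177 = 0.062147; ln(p) = -2.778253; p*ln(p) = 0.062147 * (-2.778253) = -0.172660
  p = 49/177 = 0.276836; ln(p) = -1.284330; p*ln(p) = 0.276836 * (-1.284330) = -0.355549
  p = 22/177 = 0.124294; ln(p) = -2.085106; p*ln(p) = 0.124294 * (-2.085106) = -0.259166
sum(p*ln(p)) = (-0.350200) + (-0.355549) + (-0.172660) + (-0.355549) + (-0.259166) = -1.493124
H' = -(-1.493124) = 1.493124 ≈ 1.4931

1.4931


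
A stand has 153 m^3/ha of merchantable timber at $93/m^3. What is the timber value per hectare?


Value = 153 * 93 = $14229/ha

$14229/ha


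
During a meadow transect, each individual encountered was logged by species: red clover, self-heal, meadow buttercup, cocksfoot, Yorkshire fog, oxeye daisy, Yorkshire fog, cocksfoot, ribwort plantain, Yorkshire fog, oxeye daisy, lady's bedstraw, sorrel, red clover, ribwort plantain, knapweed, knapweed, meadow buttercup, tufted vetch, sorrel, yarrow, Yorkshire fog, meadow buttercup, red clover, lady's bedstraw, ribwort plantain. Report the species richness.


Total individuals logged = 26
Distinct species (count of individuals): red clover (3), self-heal (1), meadow buttercup (3), cocksfoot (2), Yorkshire fog (4), oxeye daisy (2), ribwort plantain (3), lady's bedstraw (2), sorrel (2), knapweed (2), tufted vetch (1), yarrow (1)
Species richness = number of distinct species = 12

12


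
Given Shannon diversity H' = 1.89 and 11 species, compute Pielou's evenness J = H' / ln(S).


ln(11) = 2.39790
J = H' / ln(S) = 1.89 / 2.39790 = 0.788190 ≈ 0.7882

0.7882


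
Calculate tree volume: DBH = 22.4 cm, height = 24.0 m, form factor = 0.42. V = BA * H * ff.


(D/200)^2 = (22.4/200)^2 = 0.112^2 = 0.012544
BA = 3.141593 * 0.012544 = 0.0394081 m^2
V = 0.0394081 * 24.0 * 0.42 = 0.397234 ≈ 0.397 m^3

0.397 m^3


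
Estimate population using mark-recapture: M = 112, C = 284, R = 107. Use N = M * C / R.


N = M * C / R = 112 * 284 / 107 = 31808 / 107 = 297.27 ≈ 297

297 individuals


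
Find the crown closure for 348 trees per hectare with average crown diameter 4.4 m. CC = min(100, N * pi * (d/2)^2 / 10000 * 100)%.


(d/2)^2 = (4.4/2)^2 = 2.2^2 = 4.84
Crown area = 3.141593 * 4.84 = 15.2053 m^2
N * area / 10000 * 100 = 348 * 15.2053 / 10000 * 100 = 52.9144
CC = min(100, 52.9144) = 52.9144 ≈ 52.9%

52.9%


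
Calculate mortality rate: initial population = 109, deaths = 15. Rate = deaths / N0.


Mortality rate = 15 / 109 = 0.137615 ≈ 0.1376

0.1376


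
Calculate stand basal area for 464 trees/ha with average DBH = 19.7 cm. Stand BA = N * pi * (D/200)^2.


(D/200)^2 = (19.7/200)^2 = 0.0985^2 = 0.00970225
Individual BA = 3.141593 * 0.00970225 = 0.0304805 m^2
Stand BA = 464 * 0.0304805 = 14.1430 ≈ 14.14 m^2/ha

14.14 m^2/ha


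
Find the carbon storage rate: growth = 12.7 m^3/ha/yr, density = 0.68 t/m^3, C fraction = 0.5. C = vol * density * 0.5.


C = 12.7 * 0.68 * 0.5 = 4.318 ≈ 4.32 t C/ha/yr

4.32 t C/ha/yr


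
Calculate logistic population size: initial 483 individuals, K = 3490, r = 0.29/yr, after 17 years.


(K - N0)/N0 = (3490 - 483)/483 = 3007/483 = 6.22567
r*t = 0.29 * 17 = 4.93; exp(-4.93) = 0.00722650
6.22567 * 0.00722650 = 0.0449898
1 + 0.0449898 = 1.04499
N = 3490 / 1.04499 = 3339.74 ≈ 3340

3340


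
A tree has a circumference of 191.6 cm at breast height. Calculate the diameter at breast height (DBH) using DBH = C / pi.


DBH = C / pi = 191.6 / 3.141593 = 60.9882 ≈ 60.99 cm

60.99 cm


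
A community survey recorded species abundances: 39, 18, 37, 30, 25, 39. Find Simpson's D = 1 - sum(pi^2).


Total N = 39 + 18 + 37 + 30 + 25 + 39 = 188
Per-species terms:
  p = 39/188 = 0.207447; p^2 = 0.207447^2 = 0.043034
  p = 18/188 = 0.095745; p^2 = 0.095745^2 = 0.009167
  p = 37/188 = 0.196809; p^2 = 0.196809^2 = 0.038734
  p = 30/188 = 0.159574; p^2 = 0.159574^2 = 0.025464
  p = 25/188 = 0.132979; p^2 = 0.132979^2 = 0.017683
  p = 39/188 = 0.207447; p^2 = 0.207447^2 = 0.043034
sum(p^2) = 0.043034 + 0.009167 + 0.038734 + 0.025464 + 0.017683 + 0.043034 = 0.177116
D = 1 - 0.177116 = 0.822884 ≈ 0.8229

0.8229


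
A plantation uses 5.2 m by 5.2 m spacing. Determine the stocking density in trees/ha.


N = 10000 / 5.2^2 = 10000 / 27.04 = 369.822 ≈ 370 trees/ha

370 trees/ha


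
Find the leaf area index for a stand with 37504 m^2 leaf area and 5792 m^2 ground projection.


LAI = 37504 / 5792 = 6.4751 ≈ 6.48

6.48


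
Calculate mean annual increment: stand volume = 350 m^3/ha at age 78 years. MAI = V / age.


MAI = 350 / 78 = 4.4872 ≈ 4.49 m^3/ha/yr

4.49 m^3/ha/yr


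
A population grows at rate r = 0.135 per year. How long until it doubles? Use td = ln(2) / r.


td = ln(2) / 0.135 = 0.693147 / 0.135 = 5.13442 ≈ 5.1 years

5.1 years


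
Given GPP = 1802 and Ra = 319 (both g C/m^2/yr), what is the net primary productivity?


NPP = GPP - Ra = 1802 - 319 = 1483 g C/m^2/yr

1483 g C/m^2/yr


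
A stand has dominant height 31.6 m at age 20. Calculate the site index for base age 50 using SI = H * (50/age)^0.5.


50/20 = 2.50000
(2.50000)^0.5 = 1.58114
SI = 31.6 * 1.58114 = 49.9640 ≈ 50.0 m

50.0 m


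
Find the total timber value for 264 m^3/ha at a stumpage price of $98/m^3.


Value = 264 * 98 = $25872/ha

$25872/ha


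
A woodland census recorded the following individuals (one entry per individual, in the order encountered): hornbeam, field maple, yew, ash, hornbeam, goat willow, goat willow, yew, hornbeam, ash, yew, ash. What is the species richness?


Total individuals logged = 12
Distinct species (count of individuals): hornbeam (3), field maple (1), yew (3), ash (3), goat willow (2)
Species richness = number of distinct species = 5

5


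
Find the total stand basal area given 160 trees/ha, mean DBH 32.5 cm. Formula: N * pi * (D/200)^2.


(D/200)^2 = (32.5/200)^2 = 0.1625^2 = 0.02640625
Individual BA = 3.141593 * 0.02640625 = 0.0829577 m^2
Stand BA = 160 * 0.0829577 = 13.2732 ≈ 13.27 m^2/ha

13.27 m^2/ha


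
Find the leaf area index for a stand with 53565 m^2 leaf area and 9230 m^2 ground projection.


LAI = 53565 / 9230 = 5.8034 ≈ 5.80

5.80


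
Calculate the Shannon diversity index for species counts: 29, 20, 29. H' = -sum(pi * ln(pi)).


Total N = 29 + 20 + 29 = 78
Per-species terms:
  p = 29/78 = 0.371795; ln(p) = -0.989413; p*ln(p) = 0.371795 * (-0.989413) = -0.367859
  p = 20/78 = 0.256410; ln(p) = -1.360978; p*ln(p) = 0.256410 * (-1.360978) = -0.348968
  p = 29/78 = 0.371795; ln(p) = -0.989413; p*ln(p) = 0.371795 * (-0.989413) = -0.367859
sum(p*ln(p)) = (-0.367859) + (-0.348968) + (-0.367859) = -1.084686
H' = -(-1.084686) = 1.084686 ≈ 1.0847

1.0847


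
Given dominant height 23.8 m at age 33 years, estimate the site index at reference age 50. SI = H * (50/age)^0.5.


50/33 = 1.51515
(1.51515)^0.5 = 1.23091
SI = 23.8 * 1.23091 = 29.2957 ≈ 29.3 m

29.3 m


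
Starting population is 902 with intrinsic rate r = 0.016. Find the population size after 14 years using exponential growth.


r*t = 0.016 * 14 = 0.224
exp(0.224) = 1.25107
N = 902 * 1.25107 = 1128.47 ≈ 1128

1128


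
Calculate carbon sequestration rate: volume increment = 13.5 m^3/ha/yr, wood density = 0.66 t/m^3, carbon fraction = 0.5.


C = 13.5 * 0.66 * 0.5 = 4.455 ≈ 4.46 t C/ha/yr

4.46 t C/ha/yr


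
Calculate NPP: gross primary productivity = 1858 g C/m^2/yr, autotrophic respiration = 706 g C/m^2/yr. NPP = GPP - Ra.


NPP = GPP - Ra = 1858 - 706 = 1152 g C/m^2/yr

1152 g C/m^2/yr


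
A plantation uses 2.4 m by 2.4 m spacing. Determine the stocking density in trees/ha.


N = 10000 / 2.4^2 = 10000 / 5.76 = 1736.11 ≈ 1736 trees/ha

1736 trees/ha


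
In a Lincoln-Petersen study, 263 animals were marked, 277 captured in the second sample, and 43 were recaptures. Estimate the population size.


N = M * C / R = 263 * 277 / 43 = 72851 / 43 = 1694.21 ≈ 1694

1694 individuals


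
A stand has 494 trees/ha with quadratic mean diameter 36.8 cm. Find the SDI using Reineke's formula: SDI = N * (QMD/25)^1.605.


QMD/25 = 36.8/25 = 1.472
(1.472)^1.605 = exp(1.605 * ln(1.472)) = exp(1.605 * 0.386622) = exp(0.620528) = 1.85991
SDI = 494 * 1.85991 = 918.796 ≈ 919

919


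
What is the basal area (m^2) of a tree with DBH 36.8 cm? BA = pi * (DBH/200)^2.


D/200 = 36.8/200 = 0.184 m
(D/200)^2 = 0.184^2 = 0.033856
BA = 3.141593 * 0.033856 = 0.106362 ≈ 0.1064 m^2

0.1064 m^2


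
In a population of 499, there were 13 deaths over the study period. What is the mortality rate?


Mortality rate = 13 / 499 = 0.026052 ≈ 0.0261

0.0261


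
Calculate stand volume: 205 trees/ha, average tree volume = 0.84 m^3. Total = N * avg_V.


V_stand = 205 * 0.84 = 172.2 m^3/ha

172.2 m^3/ha


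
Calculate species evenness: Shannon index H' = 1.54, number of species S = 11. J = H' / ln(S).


ln(11) = 2.39790
J = H' / ln(S) = 1.54 / 2.39790 = 0.642229 ≈ 0.6422

0.6422


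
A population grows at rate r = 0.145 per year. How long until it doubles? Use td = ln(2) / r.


td = ln(2) / 0.145 = 0.693147 / 0.145 = 4.78032 ≈ 4.8 years

4.8 years


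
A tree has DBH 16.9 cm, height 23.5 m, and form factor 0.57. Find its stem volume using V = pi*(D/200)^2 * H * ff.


(D/200)^2 = (16.9/200)^2 = 0.0845^2 = 0.00714025
BA = 3.141593 * 0.00714025 = 0.0224318 m^2
V = 0.0224318 * 23.5 * 0.57 = 0.300474 ≈ 0.300 m^3

0.300 m^3


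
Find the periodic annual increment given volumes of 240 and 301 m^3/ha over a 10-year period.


PAI = (V2 - V1) / period = (301 - 240) / 10 = 61 / 10 = 6.10 m^3/ha/yr

6.10 m^3/ha/yr


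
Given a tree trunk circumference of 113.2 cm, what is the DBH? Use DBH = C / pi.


DBH = C / pi = 113.2 / 3.141593 = 36.0327 ≈ 36.03 cm

36.03 cm


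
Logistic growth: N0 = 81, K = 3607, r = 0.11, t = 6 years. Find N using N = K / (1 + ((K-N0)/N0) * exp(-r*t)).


(K - N0)/N0 = (3607 - 81)/81 = 3526/81 = 43.5309
r*t = 0.11 * 6 = 0.66; exp(-0.66) = 0.516851
43.5309 * 0.516851 = 22.4990
1 + 22.4990 = 23.4990
N = 3607 / 23.4990 = 153.496 ≈ 153

153


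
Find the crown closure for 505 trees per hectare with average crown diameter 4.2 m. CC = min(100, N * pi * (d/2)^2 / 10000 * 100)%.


(d/2)^2 = (4.2/2)^2 = 2.1^2 = 4.41
Crown area = 3.141593 * 4.41 = 13.8544 m^2
N * area / 10000 * 100 = 505 * 13.8544 / 10000 * 100 = 69.9647
CC = min(100, 69.9647) = 69.9647 ≈ 70.0%

70.0%


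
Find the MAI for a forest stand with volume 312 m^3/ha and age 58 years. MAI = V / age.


MAI = 312 / 58 = 5.3793 ≈ 5.38 m^3/ha/yr

5.38 m^3/ha/yr


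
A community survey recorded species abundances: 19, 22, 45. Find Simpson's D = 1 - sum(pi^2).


Total N = 19 + 22 + 45 = 86
Per-species terms:
  p = 19/86 = 0.220930; p^2 = 0.220930^2 = 0.048810
  p = 22/86 = 0.255814; p^2 = 0.255814^2 = 0.065441
  p = 45/86 = 0.523256; p^2 = 0.523256^2 = 0.273797
sum(p^2) = 0.048810 + 0.065441 + 0.273797 = 0.388048
D = 1 - 0.388048 = 0.611952 ≈ 0.6120

0.6120


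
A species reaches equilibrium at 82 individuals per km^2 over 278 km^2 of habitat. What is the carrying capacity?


K = 82 * 278 = 22796 individuals

22796 individuals


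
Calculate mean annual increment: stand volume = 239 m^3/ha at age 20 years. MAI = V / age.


MAI = 239 / 20 = 11.95 m^3/ha/yr

11.95 m^3/ha/yr


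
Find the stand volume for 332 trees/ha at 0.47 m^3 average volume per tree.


V_stand = 332 * 0.47 = 156.04 ≈ 156.0 m^3/ha

156.0 m^3/ha


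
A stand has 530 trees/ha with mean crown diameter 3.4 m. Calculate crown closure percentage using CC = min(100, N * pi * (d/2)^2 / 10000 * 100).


(d/2)^2 = (3.4/2)^2 = 1.7^2 = 2.89
Crown area = 3.141593 * 2.89 = 9.07920 m^2
N * area / 10000 * 100 = 530 * 9.07920 / 10000 * 100 = 48.1198
CC = min(100, 48.1198) = 48.1198 ≈ 48.1%

48.1%


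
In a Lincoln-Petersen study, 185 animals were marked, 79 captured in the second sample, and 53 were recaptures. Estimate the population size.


N = M * C / R = 185 * 79 / 53 = 14615 / 53 = 275.75 ≈ 276

276 individuals


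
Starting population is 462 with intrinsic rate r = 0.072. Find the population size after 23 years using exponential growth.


r*t = 0.072 * 23 = 1.656
exp(1.656) = 5.23832
N = 462 * 5.23832 = 2420.10 ≈ 2420

2420


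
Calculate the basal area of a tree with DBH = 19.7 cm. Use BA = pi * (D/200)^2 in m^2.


D/200 = 19.7/200 = 0.0985 m
(D/200)^2 = 0.0985^2 = 0.00970225
BA = 3.141593 * 0.00970225 = 0.0304805 ≈ 0.0305 m^2

0.0305 m^2


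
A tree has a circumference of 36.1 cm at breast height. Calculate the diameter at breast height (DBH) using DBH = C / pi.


DBH = C / pi = 36.1 / 3.141593 = 11.4910 ≈ 11.49 cm

11.49 cm


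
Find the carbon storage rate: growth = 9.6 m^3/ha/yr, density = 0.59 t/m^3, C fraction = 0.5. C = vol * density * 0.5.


C = 9.6 * 0.59 * 0.5 = 2.832 ≈ 2.83 t C/ha/yr

2.83 t C/ha/yr


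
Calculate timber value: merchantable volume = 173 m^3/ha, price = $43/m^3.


Value = 173 * 43 = $7439/ha

$7439/ha


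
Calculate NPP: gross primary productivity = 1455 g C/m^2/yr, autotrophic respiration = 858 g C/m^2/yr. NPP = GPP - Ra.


NPP = GPP - Ra = 1455 - 858 = 597 g C/m^2/yr

597 g C/m^2/yr


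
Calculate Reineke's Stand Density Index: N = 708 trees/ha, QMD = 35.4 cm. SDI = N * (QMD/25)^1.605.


QMD/25 = 35.4/25 = 1.416
(1.416)^1.605 = exp(1.605 * ln(1.416)) = exp(1.605 * 0.347836) = exp(0.558277) = 1.74766
SDI = 708 * 1.74766 = 1237.34 ≈ 1237

1237


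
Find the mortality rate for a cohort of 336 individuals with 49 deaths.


Mortality rate = 49 / 336 = 0.145833 ≈ 0.1458

0.1458


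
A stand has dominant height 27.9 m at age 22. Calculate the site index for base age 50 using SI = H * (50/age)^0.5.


50/22 = 2.27273
(2.27273)^0.5 = 1.50756
SI = 27.9 * 1.50756 = 42.0609 ≈ 42.1 m

42.1 m


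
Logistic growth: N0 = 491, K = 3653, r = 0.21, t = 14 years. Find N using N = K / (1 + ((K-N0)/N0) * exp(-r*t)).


(K - N0)/N0 = (3653 - 491)/491 = 3162/491 = 6.43992
r*t = 0.21 * 14 = 2.94; exp(-2.94) = 0.0528657
6.43992 * 0.0528657 = 0.340451
1 + 0.340451 = 1.34045
N = 3653 / 1.34045 = 2725.20 ≈ 2725

2725


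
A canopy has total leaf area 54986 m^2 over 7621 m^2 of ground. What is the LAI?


LAI = 54986 / 7621 = 7.2151 ≈ 7.22

7.22


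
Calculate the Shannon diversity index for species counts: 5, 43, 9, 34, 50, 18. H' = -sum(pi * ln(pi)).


Total N = 5 + 43 + 9 + 34 + 50 + 18 = 159
Per-species terms:
  p = 5/159 = 0.031447; ln(p) = -3.459452; p*ln(p) = 0.031447 * (-3.459452) = -0.108789
  p = 43/159 = 0.270440; ln(p) = -1.307705; p*ln(p) = 0.270440 * (-1.307705) = -0.353656
  p = 9/159 = 0.056604; ln(p) = -2.871676; p*ln(p) = 0.056604 * (-2.871676) = -0.162548
  p = 34/159 = 0.213836; ln(p) = -1.542546; p*ln(p) = 0.213836 * (-1.542546) = -0.329852
  p = 50/159 = 0.314465; ln(p) = -1.156882; p*ln(p) = 0.314465 * (-1.156882) = -0.363799
  p = 18/159 = 0.113208; ln(p) = -2.178528; p*ln(p) = 0.113208 * (-2.178528) = -0.246627
sum(p*ln(p)) = (-0.108789) + (-0.353656) + (-0.162548) + (-0.329852) + (-0.363799) + (-0.246627) = -1.565271
H' = -(-1.565271) = 1.565271 ≈ 1.5653

1.5653


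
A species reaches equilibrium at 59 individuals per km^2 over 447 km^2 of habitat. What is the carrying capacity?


K = 59 * 447 = 26373 individuals

26373 individuals


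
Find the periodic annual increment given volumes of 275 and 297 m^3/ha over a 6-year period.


PAI = (V2 - V1) / period = (297 - 275) / 6 = 22 / 6 = 3.6667 ≈ 3.67 m^3/ha/yr

3.67 m^3/ha/yr


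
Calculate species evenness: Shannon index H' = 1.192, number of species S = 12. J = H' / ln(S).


ln(12) = 2.48491
J = H' / ln(S) = 1.192 / 2.48491 = 0.479695 ≈ 0.4797

0.4797


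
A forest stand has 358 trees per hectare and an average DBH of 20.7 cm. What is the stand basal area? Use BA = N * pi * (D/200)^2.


(D/200)^2 = (20.7/200)^2 = 0.1035^2 = 0.01071225
Individual BA = 3.141593 * 0.01071225 = 0.0336535 m^2
Stand BA = 358 * 0.0336535 = 12.0480 ≈ 12.05 m^2/ha

12.05 m^2/ha


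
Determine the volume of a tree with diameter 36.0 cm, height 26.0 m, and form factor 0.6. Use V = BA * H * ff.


(D/200)^2 = (36.0/200)^2 = 0.18^2 = 0.0324
BA = 3.141593 * 0.0324 = 0.101788 m^2
V = 0.101788 * 26.0 * 0.6 = 1.58789 ≈ 1.588 m^3

1.588 m^3


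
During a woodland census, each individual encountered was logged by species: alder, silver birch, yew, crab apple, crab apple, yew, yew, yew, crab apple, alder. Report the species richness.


Total individuals logged = 10
Distinct species (count of individuals): alder (2), silver birch (1), yew (4), crab apple (3)
Species richness = number of distinct species = 4

4


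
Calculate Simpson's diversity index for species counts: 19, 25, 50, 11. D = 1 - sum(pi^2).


Total N = 19 + 25 + 50 + 11 = 105
Per-species terms:
  p = 19/105 = 0.180952; p^2 = 0.180952^2 = 0.032744
  p = 25/105 = 0.238095; p^2 = 0.238095^2 = 0.056689
  p = 50/105 = 0.476190; p^2 = 0.476190^2 = 0.226757
  p = 11/105 = 0.104762; p^2 = 0.104762^2 = 0.010975
sum(p^2) = 0.032744 + 0.056689 + 0.226757 + 0.010975 = 0.327165
D = 1 - 0.327165 = 0.672835 ≈ 0.6728

0.6728


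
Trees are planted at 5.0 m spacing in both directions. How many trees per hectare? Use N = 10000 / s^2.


N = 10000 / 5.0^2 = 10000 / 25 = 400.000 ≈ 400 trees/ha

400 trees/ha


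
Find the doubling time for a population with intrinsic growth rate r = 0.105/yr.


td = ln(2) / 0.105 = 0.693147 / 0.105 = 6.60140 ≈ 6.6 years

6.6 years


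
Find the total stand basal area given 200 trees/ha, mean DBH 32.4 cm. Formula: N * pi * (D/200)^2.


(D/200)^2 = (32.4/200)^2 = 0.162^2 = 0.026244
Individual BA = 3.141593 * 0.026244 = 0.0824480 m^2
Stand BA = 200 * 0.0824480 = 16.4896 ≈ 16.49 m^2/ha

16.49 m^2/ha


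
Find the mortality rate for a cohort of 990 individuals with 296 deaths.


Mortality rate = 296 / 990 = 0.298990 ≈ 0.2990

0.2990


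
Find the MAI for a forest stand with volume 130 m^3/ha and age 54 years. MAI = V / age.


MAI = 130 / 54 = 2.4074 ≈ 2.41 m^3/ha/yr

2.41 m^3/ha/yr


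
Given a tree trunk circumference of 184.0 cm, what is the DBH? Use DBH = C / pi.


DBH = C / pi = 184.0 / 3.141593 = 58.5690 ≈ 58.57 cm

58.57 cm


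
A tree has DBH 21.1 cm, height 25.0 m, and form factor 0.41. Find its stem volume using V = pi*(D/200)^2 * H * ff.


(D/200)^2 = (21.1/200)^2 = 0.1055^2 = 0.01113025
BA = 3.141593 * 0.01113025 = 0.0349667 m^2
V = 0.0349667 * 25.0 * 0.41 = 0.358409 ≈ 0.358 m^3

0.358 m^3


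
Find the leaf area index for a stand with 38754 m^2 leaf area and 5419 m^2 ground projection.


LAI = 38754 / 5419 = 7.1515 ≈ 7.15

7.15


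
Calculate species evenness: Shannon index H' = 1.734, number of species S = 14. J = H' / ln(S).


ln(14) = 2.63906
J = H' / ln(S) = 1.734 / 2.63906 = 0.657052 ≈ 0.6571

0.6571


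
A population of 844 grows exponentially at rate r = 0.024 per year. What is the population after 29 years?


r*t = 0.024 * 29 = 0.696
exp(0.696) = 2.00571
N = 844 * 2.00571 = 1692.82 ≈ 1693

1693


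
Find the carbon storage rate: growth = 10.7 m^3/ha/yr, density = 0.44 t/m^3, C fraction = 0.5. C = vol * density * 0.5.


C = 10.7 * 0.44 * 0.5 = 2.354 ≈ 2.35 t C/ha/yr

2.35 t C/ha/yr


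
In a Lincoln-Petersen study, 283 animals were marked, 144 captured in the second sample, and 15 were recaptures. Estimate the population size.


N = M * C / R = 283 * 144 / 15 = 40752 / 15 = 2716.80 ≈ 2717

2717 individuals


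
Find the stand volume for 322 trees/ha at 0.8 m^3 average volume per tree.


V_stand = 322 * 0.8 = 257.6 m^3/ha

257.6 m^3/ha


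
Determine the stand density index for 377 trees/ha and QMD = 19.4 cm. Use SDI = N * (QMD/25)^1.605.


QMD/25 = 19.4/25 = 0.776
(0.776)^1.605 = exp(1.605 * ln(0.776)) = exp(1.605 * (-0.253603)) = exp(-0.407033) = 0.665622
SDI = 377 * 0.665622 = 250.939 ≈ 251

251


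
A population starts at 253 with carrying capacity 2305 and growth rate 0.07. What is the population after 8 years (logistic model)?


(K - N0)/N0 = (2305 - 253)/253 = 2052/253 = 8.11067
r*t = 0.07 * 8 = 0.56; exp(-0.56) = 0.571209
8.11067 * 0.571209 = 4.63289
1 + 4.63289 = 5.63289
N = 2305 / 5.63289 = 409.204 ≈ 409

409


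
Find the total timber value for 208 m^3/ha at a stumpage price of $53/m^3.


Value = 208 * 53 = $11024/ha

$11024/ha


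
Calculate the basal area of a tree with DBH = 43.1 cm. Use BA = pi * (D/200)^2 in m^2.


D/200 = 43.1/200 = 0.2155 m
(D/200)^2 = 0.2155^2 = 0.04644025
BA = 3.141593 * 0.04644025 = 0.145896 ≈ 0.1459 m^2

0.1459 m^2


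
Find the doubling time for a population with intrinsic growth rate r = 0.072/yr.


td = ln(2) / 0.072 = 0.693147 / 0.072 = 9.62704 ≈ 9.6 years

9.6 years


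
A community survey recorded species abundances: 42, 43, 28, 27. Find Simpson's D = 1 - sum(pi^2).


Total N = 42 + 43 + 28 + 27 = 140
Per-species terms:
  p = 42/140 = 0.300000; p^2 = 0.300000^2 = 0.090000
  p = 43/140 = 0.307143; p^2 = 0.307143^2 = 0.094337
  p = 28/140 = 0.200000; p^2 = 0.200000^2 = 0.040000
  p = 27/140 = 0.192857; p^2 = 0.192857^2 = 0.037194
sum(p^2) = 0.090000 + 0.094337 + 0.040000 + 0.037194 = 0.261531
D = 1 - 0.261531 = 0.738469 ≈ 0.7385

0.7385


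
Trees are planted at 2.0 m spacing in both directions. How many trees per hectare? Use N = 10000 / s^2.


N = 10000 / 2.0^2 = 10000 / 4 = 2500.00 ≈ 2500 trees/ha

2500 trees/ha


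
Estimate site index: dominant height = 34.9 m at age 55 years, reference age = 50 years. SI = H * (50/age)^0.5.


50/55 = 0.909091
(0.909091)^0.5 = 0.953463
SI = 34.9 * 0.953463 = 33.2759 ≈ 33.3 m

33.3 m


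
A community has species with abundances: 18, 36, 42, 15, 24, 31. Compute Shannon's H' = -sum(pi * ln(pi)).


Total N = 18 + 36 + 42 + 15 + 24 + 31 = 166
Per-species terms:
  p = 18/166 = 0.108434; ln(p) = -2.221614; p*ln(p) = 0.108434 * (-2.221614) = -0.240898
  p = 36/166 = 0.216867; ln(p) = -1.528471; p*ln(p) = 0.216867 * (-1.528471) = -0.331475
  p = 42/166 = 0.253012; ln(p) = -1.374318; p*ln(p) = 0.253012 * (-1.374318) = -0.347719
  p = 15/166 = 0.090361; ln(p) = -2.403943; p*ln(p) = 0.090361 * (-2.403943) = -0.217223
  p = 24/166 = 0.144578; ln(p) = -1.933936; p*ln(p) = 0.144578 * (-1.933936) = -0.279605
  p = 31/166 = 0.186747; ln(p) = -1.678001; p*ln(p) = 0.186747 * (-1.678001) = -0.313362
sum(p*ln(p)) = (-0.240898) + (-0.331475) + (-0.347719) + (-0.217223) + (-0.279605) + (-0.313362) = -1.730282
H' = -(-1.730282) = 1.730282 ≈ 1.7303

1.7303


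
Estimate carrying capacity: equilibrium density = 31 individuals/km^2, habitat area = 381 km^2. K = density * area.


K = 31 * 381 = 11811 individuals

11811 individuals


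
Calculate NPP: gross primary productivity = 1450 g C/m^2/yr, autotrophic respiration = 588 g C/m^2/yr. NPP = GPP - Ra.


NPP = GPP - Ra = 1450 - 588 = 862 g C/m^2/yr

862 g C/m^2/yr


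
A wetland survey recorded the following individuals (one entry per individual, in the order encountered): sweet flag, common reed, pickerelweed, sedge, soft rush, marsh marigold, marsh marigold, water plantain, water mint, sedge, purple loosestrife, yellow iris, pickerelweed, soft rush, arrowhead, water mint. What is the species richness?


Total individuals logged = 16
Distinct species (count of individuals): sweet flag (1), common reed (1), pickerelweed (2), sedge (2), soft rush (2), marsh marigold (2), water plantain (1), water mint (2), purple loosestrife (1), yellow iris (1), arrowhead (1)
Species richness = number of distinct species = 11

11


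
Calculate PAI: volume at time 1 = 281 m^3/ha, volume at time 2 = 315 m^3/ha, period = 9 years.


PAI = (V2 - V1) / period = (315 - 281) / 9 = 34 / 9 = 3.7778 ≈ 3.78 m^3/ha/yr

3.78 m^3/ha/yr


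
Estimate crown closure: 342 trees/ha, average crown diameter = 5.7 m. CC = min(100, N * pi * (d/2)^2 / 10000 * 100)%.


(d/2)^2 = (5.7/2)^2 = 2.85^2 = 8.1225
Crown area = 3.141593 * 8.1225 = 25.5176 m^2
N * area / 10000 * 100 = 342 * 25.5176 / 10000 * 100 = 87.2702
CC = min(100, 87.2702) = 87.2702 ≈ 87.3%

87.3%


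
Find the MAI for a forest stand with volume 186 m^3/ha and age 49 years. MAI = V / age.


MAI = 186 / 49 = 3.7959 ≈ 3.80 m^3/ha/yr

3.80 m^3/ha/yr


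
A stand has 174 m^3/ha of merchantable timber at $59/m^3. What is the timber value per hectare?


Value = 174 * 59 = $10266/ha

$10266/ha


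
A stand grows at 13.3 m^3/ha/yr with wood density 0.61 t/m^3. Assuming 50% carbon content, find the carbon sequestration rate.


C = 13.3 * 0.61 * 0.5 = 4.0565 ≈ 4.06 t C/ha/yr

4.06 t C/ha/yr


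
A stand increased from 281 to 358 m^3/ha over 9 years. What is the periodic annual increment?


PAI = (V2 - V1) / period = (358 - 281) / 9 = 77 / 9 = 8.5556 ≈ 8.56 m^3/ha/yr

8.56 m^3/ha/yr


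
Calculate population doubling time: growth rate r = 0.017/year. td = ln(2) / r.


td = ln(2) / 0.017 = 0.693147 / 0.017 = 40.7734 ≈ 40.8 years

40.8 years


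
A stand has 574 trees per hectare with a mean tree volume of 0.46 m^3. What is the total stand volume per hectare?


V_stand = 574 * 0.46 = 264.04 ≈ 264.0 m^3/ha

264.0 m^3/ha


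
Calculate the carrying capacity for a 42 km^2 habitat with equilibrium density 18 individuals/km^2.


K = 18 * 42 = 756 individuals

756 individuals


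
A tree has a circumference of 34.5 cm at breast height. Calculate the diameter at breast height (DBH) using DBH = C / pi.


DBH = C / pi = 34.5 / 3.141593 = 10.9817 ≈ 10.98 cm

10.98 cm


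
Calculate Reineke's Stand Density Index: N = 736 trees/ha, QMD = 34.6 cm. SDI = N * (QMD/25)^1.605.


QMD/25 = 34.6/25 = 1.384
(1.384)^1.605 = exp(1.605 * ln(1.384)) = exp(1.605 * 0.324978) = exp(0.521590) = 1.68470
SDI = 736 * 1.68470 = 1239.94 ≈ 1240

1240


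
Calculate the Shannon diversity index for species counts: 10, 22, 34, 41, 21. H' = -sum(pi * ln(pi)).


Total N = 10 + 22 + 34 + 41 + 21 = 128
Per-species terms:
  p = 10/128 = 0.078125; ln(p) = -2.549445; p*ln(p) = 0.078125 * (-2.549445) = -0.199175
  p = 22/128 = 0.171875; ln(p) = -1.760988; p*ln(p) = 0.171875 * (-1.760988) = -0.302670
  p = 34/128 = 0.265625; ln(p) = -1.325670; p*ln(p) = 0.265625 * (-1.325670) = -0.352131
  p = 41/128 = 0.320313; ln(p) = -1.138457; p*ln(p) = 0.320313 * (-1.138457) = -0.364663
  p = 21/128 = 0.164063; ln(p) = -1.807505; p*ln(p) = 0.164063 * (-1.807505) = -0.296545
sum(p*ln(p)) = (-0.199175) + (-0.302670) + (-0.352131) + (-0.364663) + (-0.296545) = -1.515184
H' = -(-1.515184) = 1.515184 ≈ 1.5152

1.5152


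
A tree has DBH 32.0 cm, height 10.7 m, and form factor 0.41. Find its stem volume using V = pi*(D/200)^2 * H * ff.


(D/200)^2 = (32.0/200)^2 = 0.16^2 = 0.0256
BA = 3.141593 * 0.0256 = 0.0804248 m^2
V = 0.0804248 * 10.7 * 0.41 = 0.352824 ≈ 0.353 m^3

0.353 m^3


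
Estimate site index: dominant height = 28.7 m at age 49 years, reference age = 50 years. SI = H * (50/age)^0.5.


50/49 = 1.02041
(1.02041)^0.5 = 1.01015
SI = 28.7 * 1.01015 = 28.9913 ≈ 29.0 m

29.0 m


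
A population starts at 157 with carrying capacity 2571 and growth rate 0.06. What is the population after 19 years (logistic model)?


(K - N0)/N0 = (2571 - 157)/157 = 2414/157 = 15.3758
r*t = 0.06 * 19 = 1.14; exp(-1.14) = 0.319819
15.3758 * 0.319819 = 4.91747
1 + 4.91747 = 5.91747
N = 2571 / 5.91747 = 434.476 ≈ 434

434


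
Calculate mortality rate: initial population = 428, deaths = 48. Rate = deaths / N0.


Mortality rate = 48 / 428 = 0.1121495 ≈ 0.1121

0.1121


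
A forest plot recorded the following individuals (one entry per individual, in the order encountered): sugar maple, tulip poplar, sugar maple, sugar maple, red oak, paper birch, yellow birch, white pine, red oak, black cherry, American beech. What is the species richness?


Total individuals logged = 11
Distinct species (count of individuals): sugar maple (3), tulip poplar (1), red oak (2), paper birch (1), yellow birch (1), white pine (1), black cherry (1), American beech (1)
Species richness = number of distinct species = 8

8


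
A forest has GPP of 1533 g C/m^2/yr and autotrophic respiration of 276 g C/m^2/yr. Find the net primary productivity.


NPP = GPP - Ra = 1533 - 276 = 1257 g C/m^2/yr

1257 g C/m^2/yr


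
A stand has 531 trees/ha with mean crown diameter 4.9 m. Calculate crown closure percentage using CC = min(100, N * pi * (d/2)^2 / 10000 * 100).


(d/2)^2 = (4.9/2)^2 = 2.45^2 = 6.0025
Crown area = 3.141593 * 6.0025 = 18.8574 m^2
N * area / 10000 * 100 = 531 * 18.8574 / 10000 * 100 = 100.133
CC = min(100, 100.133) = 100%

100%


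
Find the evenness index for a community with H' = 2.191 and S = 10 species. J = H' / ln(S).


ln(10) = 2.30259
J = H' / ln(S) = 2.191 / 2.30259 = 0.951537 ≈ 0.9515

0.9515


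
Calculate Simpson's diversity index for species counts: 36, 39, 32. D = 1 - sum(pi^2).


Total N = 36 + 39 + 32 = 107
Per-species terms:
  p = 36/107 = 0.336449; p^2 = 0.336449^2 = 0.113198
  p = 39/107 = 0.364486; p^2 = 0.364486^2 = 0.132850
  p = 32/107 = 0.299065; p^2 = 0.299065^2 = 0.089440
sum(p^2) = 0.113198 + 0.132850 + 0.089440 = 0.335488
D = 1 - 0.335488 = 0.664512 ≈ 0.6645

0.6645


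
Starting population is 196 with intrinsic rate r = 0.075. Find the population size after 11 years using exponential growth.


r*t = 0.075 * 11 = 0.825
exp(0.825) = 2.28188
N = 196 * 2.28188 = 447.248 ≈ 447

447


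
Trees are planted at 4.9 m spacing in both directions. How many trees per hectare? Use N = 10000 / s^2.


N = 10000 / 4.9^2 = 10000 / 24.01 = 416.493 ≈ 416 trees/ha

416 trees/ha


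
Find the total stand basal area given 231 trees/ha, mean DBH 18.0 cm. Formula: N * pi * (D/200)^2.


(D/200)^2 = (18.0/200)^2 = 0.09^2 = 0.0081
Individual BA = 3.141593 * 0.0081 = 0.0254469 m^2
Stand BA = 231 * 0.0254469 = 5.87823 ≈ 5.88 m^2/ha

5.88 m^2/ha


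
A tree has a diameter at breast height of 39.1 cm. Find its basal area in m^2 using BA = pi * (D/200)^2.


D/200 = 39.1/200 = 0.1955 m
(D/200)^2 = 0.1955^2 = 0.03822025
BA = 3.141593 * 0.03822025 = 0.120072 ≈ 0.1201 m^2

0.1201 m^2


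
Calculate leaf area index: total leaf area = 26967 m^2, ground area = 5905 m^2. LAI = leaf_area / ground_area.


LAI = 26967 / 5905 = 4.5668 ≈ 4.57

4.57


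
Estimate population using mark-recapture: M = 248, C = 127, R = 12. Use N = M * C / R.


N = M * C / R = 248 * 127 / 12 = 31496 / 12 = 2624.67 ≈ 2625

2625 individuals


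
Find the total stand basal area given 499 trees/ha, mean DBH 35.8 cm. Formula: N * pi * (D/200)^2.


(D/200)^2 = (35.8/200)^2 = 0.179^2 = 0.032041
Individual BA = 3.141593 * 0.032041 = 0.100660 m^2
Stand BA = 499 * 0.100660 = 50.2293 ≈ 50.23 m^2/ha

50.23 m^2/ha


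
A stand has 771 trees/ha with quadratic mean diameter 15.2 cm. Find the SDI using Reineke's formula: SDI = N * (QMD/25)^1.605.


QMD/25 = 15.2/25 = 0.608
(0.608)^1.605 = exp(1.605 * ln(0.608)) = exp(1.605 * (-0.497580)) = exp(-0.798616) = 0.449951
SDI = 771 * 0.449951 = 346.912 ≈ 347

347


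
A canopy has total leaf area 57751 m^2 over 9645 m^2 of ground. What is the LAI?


LAI = 57751 / 9645 = 5.9877 ≈ 5.99

5.99


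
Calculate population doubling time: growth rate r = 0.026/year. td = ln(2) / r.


td = ln(2) / 0.026 = 0.693147 / 0.026 = 26.6595 ≈ 26.7 years

26.7 years


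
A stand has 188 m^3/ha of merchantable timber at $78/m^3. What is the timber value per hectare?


Value = 188 * 78 = $14664/ha

$14664/ha


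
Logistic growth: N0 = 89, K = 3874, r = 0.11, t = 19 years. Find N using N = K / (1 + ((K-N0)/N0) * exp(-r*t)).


(K - N0)/N0 = (3874 - 89)/89 = 3785/89 = 42.5281
r*t = 0.11 * 19 = 2.09; exp(-2.09) = 0.123687
42.5281 * 0.123687 = 5.26017
1 + 5.26017 = 6.26017
N = 3874 / 6.26017 = 618.833 ≈ 619

619


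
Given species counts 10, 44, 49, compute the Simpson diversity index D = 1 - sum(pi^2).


Total N = 10 + 44 + 49 = 103
Per-species terms:
  p = 10/103 = 0.097087; p^2 = 0.097087^2 = 0.009426
  p = 44/103 = 0.427184; p^2 = 0.427184^2 = 0.182486
  p = 49/103 = 0.475728; p^2 = 0.475728^2 = 0.226317
sum(p^2) = 0.009426 + 0.182486 + 0.226317 = 0.418229
D = 1 - 0.418229 = 0.581771 ≈ 0.5818

0.5818


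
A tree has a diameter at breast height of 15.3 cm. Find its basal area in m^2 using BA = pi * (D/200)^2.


D/200 = 15.3/200 = 0.0765 m
(D/200)^2 = 0.0765^2 = 0.00585225
BA = 3.141593 * 0.00585225 = 0.0183854 ≈ 0.0184 m^2

0.0184 m^2


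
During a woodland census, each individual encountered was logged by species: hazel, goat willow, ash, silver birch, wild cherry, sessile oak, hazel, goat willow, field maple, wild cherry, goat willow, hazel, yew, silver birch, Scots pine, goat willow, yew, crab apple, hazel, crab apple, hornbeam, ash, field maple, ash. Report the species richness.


Total individuals logged = 24
Distinct species (count of individuals): hazel (4), goat willow (4), ash (3), silver birch (2), wild cherry (2), sessile oak (1), field maple (2), yew (2), Scots pine (1), crab apple (2), hornbeam (1)
Species richness = number of distinct species = 11

11
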